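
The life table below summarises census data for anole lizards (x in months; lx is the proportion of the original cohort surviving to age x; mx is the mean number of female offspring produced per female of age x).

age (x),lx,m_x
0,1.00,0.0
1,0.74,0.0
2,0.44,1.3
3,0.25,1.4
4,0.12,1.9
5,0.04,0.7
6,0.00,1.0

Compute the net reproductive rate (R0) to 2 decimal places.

lx·mx by age: 0, 0, 0.572, 0.35, 0.228, 0.028, 0
R0 = Σ lx·mx = 1.178 → 1.18

1.18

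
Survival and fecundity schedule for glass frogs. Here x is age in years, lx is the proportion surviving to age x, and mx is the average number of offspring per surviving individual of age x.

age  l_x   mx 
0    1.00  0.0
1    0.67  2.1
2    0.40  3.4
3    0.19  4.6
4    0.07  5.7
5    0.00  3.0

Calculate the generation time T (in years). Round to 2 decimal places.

2.07

lx·mx: 0, 1.407, 1.36, 0.874, 0.399, 0 → R0 = 4.04
x·lx·mx: 0, 1.407, 2.72, 2.622, 1.596, 0 → Σ = 8.345
T = 8.345 / 4.04 = 2.065594… → 2.07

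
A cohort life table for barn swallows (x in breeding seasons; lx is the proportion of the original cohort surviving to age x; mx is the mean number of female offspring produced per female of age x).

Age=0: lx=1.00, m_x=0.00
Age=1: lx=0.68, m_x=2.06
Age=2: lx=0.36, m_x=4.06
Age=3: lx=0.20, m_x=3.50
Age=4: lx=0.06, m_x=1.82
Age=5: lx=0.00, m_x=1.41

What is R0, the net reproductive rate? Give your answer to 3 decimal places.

3.672

lx·mx by age: 0, 1.4008, 1.4616, 0.7, 0.1092, 0
R0 = Σ lx·mx = 3.6716 → 3.672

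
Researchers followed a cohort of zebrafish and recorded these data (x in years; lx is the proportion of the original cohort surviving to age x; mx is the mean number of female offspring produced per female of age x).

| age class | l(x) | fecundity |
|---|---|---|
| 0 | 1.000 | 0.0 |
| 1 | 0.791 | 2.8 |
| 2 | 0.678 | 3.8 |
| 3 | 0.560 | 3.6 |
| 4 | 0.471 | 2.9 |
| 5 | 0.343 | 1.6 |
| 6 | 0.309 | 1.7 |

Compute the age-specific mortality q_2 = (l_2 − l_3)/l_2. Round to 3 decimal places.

0.174

q_2 = (l_2 − l_3) / l_2 = (0.678 − 0.56) / 0.678
     = 0.118 / 0.678 = 0.174041… → 0.174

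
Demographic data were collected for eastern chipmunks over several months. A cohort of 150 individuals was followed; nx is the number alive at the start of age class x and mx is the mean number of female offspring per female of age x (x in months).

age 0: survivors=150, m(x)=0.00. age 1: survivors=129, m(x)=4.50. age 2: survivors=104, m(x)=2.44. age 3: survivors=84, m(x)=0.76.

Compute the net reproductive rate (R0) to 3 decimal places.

lx = nx/n0 = nx/150: 1, 0.86, 0.69333…, 0.56
lx·mx by age: 0, 3.87, 1.691733…, 0.4256
R0 = Σ lx·mx = 5.987333… → 5.987

5.987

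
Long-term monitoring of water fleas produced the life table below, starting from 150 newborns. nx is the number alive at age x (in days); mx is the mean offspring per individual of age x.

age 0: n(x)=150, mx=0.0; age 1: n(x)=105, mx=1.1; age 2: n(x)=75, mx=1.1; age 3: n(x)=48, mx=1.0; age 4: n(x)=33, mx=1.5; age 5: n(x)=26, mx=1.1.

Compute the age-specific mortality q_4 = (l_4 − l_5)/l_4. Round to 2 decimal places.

0.21

lx = nx/n0 = nx/150: 1, 0.7, 0.5, 0.32, 0.22, 0.17333…
q_4 = (l_4 − l_5) / l_4 = (0.22 − 0.173333…) / 0.22
     = 0.046667… / 0.22 = 0.212121… → 0.21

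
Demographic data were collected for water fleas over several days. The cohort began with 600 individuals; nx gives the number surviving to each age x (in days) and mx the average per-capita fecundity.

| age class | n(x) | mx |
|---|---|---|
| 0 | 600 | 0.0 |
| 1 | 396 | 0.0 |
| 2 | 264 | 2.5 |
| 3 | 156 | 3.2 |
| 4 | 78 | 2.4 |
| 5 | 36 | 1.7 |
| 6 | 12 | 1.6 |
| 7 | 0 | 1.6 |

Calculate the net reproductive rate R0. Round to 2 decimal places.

2.38

lx = nx/n0 = nx/600: 1, 0.66, 0.44, 0.26, 0.13, 0.06, 0.02, 0
lx·mx by age: 0, 0, 1.1, 0.832, 0.312, 0.102, 0.032, 0
R0 = Σ lx·mx = 2.378 → 2.38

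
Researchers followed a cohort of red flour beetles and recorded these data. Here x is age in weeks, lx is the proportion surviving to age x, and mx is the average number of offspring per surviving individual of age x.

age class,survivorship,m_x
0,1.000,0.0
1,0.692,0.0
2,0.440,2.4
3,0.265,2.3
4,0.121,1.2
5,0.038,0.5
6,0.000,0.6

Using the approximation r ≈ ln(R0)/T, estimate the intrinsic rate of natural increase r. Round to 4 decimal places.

0.2395

R0 = Σ lx·mx = 0 + 0 + 1.056 + 0.6095 + 0.1452 + 0.019 + 0 = 1.8297
Σ x·lx·mx = 4.6163; T = 4.6163/1.8297 = 2.52298…
r ≈ ln(R0)/T = ln(1.8297)/2.52298… = 0.23946… → 0.2395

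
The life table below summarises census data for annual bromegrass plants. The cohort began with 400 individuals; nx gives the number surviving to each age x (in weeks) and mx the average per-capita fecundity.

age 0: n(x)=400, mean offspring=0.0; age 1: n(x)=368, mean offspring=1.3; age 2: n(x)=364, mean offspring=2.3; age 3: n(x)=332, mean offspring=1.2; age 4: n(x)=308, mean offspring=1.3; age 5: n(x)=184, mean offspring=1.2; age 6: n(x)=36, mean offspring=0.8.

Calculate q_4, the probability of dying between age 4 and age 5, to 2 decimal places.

lx = nx/n0 = nx/400: 1, 0.92, 0.91, 0.83, 0.77, 0.46, 0.09
q_4 = (l_4 − l_5) / l_4 = (0.77 − 0.46) / 0.77
     = 0.31 / 0.77 = 0.402597… → 0.40

0.40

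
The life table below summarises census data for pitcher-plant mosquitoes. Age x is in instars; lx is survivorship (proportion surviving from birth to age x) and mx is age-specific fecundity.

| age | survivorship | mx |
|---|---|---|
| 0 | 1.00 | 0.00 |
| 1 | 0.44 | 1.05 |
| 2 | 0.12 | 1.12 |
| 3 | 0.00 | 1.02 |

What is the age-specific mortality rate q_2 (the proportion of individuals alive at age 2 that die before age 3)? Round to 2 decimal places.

q_2 = (l_2 − l_3) / l_2 = (0.12 − 0) / 0.12
     = 0.12 / 0.12 = 1 → 1.00

1.00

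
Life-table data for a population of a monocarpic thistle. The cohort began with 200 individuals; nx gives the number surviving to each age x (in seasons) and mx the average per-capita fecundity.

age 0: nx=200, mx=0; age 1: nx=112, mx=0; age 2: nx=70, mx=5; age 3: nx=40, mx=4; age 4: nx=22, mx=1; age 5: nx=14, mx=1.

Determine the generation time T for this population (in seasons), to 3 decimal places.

2.451

lx = nx/n0 = nx/200: 1, 0.56, 0.35, 0.2, 0.11, 0.07
lx·mx: 0, 0, 1.75, 0.8, 0.11, 0.07 → R0 = 2.73
x·lx·mx: 0, 0, 3.5, 2.4, 0.44, 0.35 → Σ = 6.69
T = 6.69 / 2.73 = 2.450549… → 2.451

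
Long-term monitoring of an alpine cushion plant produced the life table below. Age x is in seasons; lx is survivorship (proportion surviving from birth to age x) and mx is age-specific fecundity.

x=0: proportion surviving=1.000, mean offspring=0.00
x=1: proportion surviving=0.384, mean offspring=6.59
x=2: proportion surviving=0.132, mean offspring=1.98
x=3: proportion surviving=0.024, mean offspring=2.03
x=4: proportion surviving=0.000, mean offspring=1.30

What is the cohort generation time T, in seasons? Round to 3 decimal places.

lx·mx: 0, 2.53056, 0.26136, 0.04872, 0 → R0 = 2.84064
x·lx·mx: 0, 2.53056, 0.52272, 0.14616, 0 → Σ = 3.19944
T = 3.19944 / 2.84064 = 1.12631… → 1.126

1.126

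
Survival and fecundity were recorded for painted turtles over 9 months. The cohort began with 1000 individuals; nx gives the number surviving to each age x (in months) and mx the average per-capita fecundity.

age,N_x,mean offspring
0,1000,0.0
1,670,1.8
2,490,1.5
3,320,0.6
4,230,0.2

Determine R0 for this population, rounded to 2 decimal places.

2.18

lx = nx/n0 = nx/1000: 1, 0.67, 0.49, 0.32, 0.23
lx·mx by age: 0, 1.206, 0.735, 0.192, 0.046
R0 = Σ lx·mx = 2.179 → 2.18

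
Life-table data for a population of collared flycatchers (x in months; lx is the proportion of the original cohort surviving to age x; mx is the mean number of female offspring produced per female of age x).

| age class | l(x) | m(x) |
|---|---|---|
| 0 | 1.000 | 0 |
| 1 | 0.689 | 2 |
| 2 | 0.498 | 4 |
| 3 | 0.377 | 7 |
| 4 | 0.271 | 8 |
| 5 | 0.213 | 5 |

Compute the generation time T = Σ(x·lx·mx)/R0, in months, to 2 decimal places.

lx·mx: 0, 1.378, 1.992, 2.639, 2.168, 1.065 → R0 = 9.242
x·lx·mx: 0, 1.378, 3.984, 7.917, 8.672, 5.325 → Σ = 27.276
T = 27.276 / 9.242 = 2.951309… → 2.95

2.95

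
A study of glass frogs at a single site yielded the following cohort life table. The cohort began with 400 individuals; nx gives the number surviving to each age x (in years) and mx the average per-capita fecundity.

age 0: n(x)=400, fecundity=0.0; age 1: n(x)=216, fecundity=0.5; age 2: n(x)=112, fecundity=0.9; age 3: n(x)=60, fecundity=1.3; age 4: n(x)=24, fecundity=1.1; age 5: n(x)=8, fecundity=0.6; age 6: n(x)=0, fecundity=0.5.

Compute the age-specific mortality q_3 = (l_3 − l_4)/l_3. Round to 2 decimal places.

lx = nx/n0 = nx/400: 1, 0.54, 0.28, 0.15, 0.06, 0.02, 0
q_3 = (l_3 − l_4) / l_3 = (0.15 − 0.06) / 0.15
     = 0.09 / 0.15 = 0.6 → 0.60

0.60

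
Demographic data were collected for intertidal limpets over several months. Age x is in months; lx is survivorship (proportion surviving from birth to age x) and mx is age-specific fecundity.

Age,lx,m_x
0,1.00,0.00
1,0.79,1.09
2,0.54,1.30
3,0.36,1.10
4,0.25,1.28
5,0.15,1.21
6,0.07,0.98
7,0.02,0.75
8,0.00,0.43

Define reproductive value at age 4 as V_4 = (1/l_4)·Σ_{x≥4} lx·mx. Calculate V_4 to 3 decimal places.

2.340

lx·mx for x ≥ 4: 0.32, 0.1815, 0.0686, 0.015, 0 → sum = 0.5851
V_4 = 0.5851 / l_4 = 0.5851 / 0.25 = 2.3404 → 2.340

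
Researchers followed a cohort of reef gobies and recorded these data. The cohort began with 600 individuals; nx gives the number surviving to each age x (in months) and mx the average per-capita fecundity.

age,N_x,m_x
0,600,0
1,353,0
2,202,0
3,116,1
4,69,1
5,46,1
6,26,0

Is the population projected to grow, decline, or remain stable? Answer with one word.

lx = nx/n0 = nx/600: 1, 0.58833…, 0.33667…, 0.19333…, 0.115, 0.07667…, 0.04333…
R0 = Σ lx·mx = 0 + 0 + 0 + 0.193333… + 0.115 + 0.076667… + 0 = 0.385…
R0 < 1, so the population is declining.

declining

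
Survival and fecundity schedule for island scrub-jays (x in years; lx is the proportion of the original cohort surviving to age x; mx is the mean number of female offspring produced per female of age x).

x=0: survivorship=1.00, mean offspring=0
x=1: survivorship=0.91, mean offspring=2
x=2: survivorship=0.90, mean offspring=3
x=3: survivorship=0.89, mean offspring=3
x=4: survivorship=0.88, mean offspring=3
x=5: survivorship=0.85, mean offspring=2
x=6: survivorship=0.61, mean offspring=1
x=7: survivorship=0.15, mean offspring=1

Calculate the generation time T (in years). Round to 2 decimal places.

lx·mx: 0, 1.82, 2.7, 2.67, 2.64, 1.7, 0.61, 0.15 → R0 = 12.29
x·lx·mx: 0, 1.82, 5.4, 8.01, 10.56, 8.5, 3.66, 1.05 → Σ = 39
T = 39 / 12.29 = 3.173312… → 3.17

3.17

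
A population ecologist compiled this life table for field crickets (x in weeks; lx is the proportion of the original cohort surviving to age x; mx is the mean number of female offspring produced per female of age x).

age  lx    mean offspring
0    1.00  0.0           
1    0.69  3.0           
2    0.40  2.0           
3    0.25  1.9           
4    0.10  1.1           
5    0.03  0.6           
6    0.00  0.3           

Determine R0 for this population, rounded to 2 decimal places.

lx·mx by age: 0, 2.07, 0.8, 0.475, 0.11, 0.018, 0
R0 = Σ lx·mx = 3.473 → 3.47

3.47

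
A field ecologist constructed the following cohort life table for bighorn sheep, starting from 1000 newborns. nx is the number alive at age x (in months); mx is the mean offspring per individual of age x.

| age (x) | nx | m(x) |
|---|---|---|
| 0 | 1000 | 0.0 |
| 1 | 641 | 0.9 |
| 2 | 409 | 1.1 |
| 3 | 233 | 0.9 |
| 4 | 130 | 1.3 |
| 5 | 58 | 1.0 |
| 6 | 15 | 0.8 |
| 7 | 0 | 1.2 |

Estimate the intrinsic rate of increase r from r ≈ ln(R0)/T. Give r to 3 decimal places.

lx = nx/n0 = nx/1000: 1, 0.641, 0.409, 0.233, 0.13, 0.058, 0.015, 0
R0 = Σ lx·mx = 0 + 0.5769 + 0.4499 + 0.2097 + 0.169 + 0.058 + 0.012 + 0 = 1.4755
Σ x·lx·mx = 3.1438; T = 3.1438/1.4755 = 2.13067…
r ≈ ln(R0)/T = ln(1.4755)/2.13067… = 0.18257… → 0.183

0.183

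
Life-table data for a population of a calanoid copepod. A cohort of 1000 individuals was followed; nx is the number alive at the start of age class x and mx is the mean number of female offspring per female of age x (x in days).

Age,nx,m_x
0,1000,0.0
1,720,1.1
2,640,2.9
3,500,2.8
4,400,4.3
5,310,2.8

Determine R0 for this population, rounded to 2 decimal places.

lx = nx/n0 = nx/1000: 1, 0.72, 0.64, 0.5, 0.4, 0.31
lx·mx by age: 0, 0.792, 1.856, 1.4, 1.72, 0.868
R0 = Σ lx·mx = 6.636 → 6.64

6.64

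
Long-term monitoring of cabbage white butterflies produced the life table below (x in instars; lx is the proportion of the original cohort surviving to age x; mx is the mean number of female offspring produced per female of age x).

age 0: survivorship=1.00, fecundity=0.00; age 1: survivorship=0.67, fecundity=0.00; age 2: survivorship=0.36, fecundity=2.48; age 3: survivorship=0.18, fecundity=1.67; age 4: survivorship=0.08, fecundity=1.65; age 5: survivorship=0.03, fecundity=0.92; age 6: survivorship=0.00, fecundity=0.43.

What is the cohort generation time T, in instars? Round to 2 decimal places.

2.48

lx·mx: 0, 0, 0.8928, 0.3006, 0.132, 0.0276, 0 → R0 = 1.353
x·lx·mx: 0, 0, 1.7856, 0.9018, 0.528, 0.138, 0 → Σ = 3.3534
T = 3.3534 / 1.353 = 2.478492… → 2.48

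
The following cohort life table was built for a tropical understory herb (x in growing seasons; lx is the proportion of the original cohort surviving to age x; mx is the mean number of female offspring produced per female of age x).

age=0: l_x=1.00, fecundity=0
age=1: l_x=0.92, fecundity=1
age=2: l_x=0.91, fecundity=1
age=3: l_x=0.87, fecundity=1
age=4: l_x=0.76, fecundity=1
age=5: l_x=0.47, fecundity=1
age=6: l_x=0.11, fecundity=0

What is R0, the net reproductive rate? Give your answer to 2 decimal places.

3.93

lx·mx by age: 0, 0.92, 0.91, 0.87, 0.76, 0.47, 0
R0 = Σ lx·mx = 3.93 → 3.93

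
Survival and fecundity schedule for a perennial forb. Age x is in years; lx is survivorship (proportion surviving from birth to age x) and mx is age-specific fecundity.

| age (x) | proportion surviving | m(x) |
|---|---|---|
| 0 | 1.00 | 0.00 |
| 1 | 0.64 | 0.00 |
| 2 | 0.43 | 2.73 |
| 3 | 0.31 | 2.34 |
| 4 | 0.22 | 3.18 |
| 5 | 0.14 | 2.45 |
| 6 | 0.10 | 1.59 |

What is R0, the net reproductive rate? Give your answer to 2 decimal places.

lx·mx by age: 0, 0, 1.1739, 0.7254, 0.6996, 0.343, 0.159
R0 = Σ lx·mx = 3.1009 → 3.10

3.10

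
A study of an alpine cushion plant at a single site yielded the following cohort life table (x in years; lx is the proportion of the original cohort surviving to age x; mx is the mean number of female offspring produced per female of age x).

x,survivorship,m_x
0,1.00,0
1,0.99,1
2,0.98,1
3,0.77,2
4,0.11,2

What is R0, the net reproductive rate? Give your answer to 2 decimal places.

lx·mx by age: 0, 0.99, 0.98, 1.54, 0.22
R0 = Σ lx·mx = 3.73 → 3.73

3.73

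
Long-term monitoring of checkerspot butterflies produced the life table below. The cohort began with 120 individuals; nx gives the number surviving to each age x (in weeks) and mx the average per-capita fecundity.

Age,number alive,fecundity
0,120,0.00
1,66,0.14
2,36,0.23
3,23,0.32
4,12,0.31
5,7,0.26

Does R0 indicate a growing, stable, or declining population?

lx = nx/n0 = nx/120: 1, 0.55, 0.3, 0.19167…, 0.1, 0.05833…
R0 = Σ lx·mx = 0 + 0.077 + 0.069 + 0.061333… + 0.031 + 0.015167… = 0.2535…
R0 < 1, so the population is declining.

declining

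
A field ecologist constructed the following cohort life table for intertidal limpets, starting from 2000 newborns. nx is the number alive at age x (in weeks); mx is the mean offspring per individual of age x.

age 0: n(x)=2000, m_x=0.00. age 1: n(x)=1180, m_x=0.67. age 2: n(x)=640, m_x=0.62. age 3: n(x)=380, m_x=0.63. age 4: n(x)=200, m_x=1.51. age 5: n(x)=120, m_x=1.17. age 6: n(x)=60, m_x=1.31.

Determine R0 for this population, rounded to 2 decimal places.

lx = nx/n0 = nx/2000: 1, 0.59, 0.32, 0.19, 0.1, 0.06, 0.03
lx·mx by age: 0, 0.3953, 0.1984, 0.1197, 0.151, 0.0702, 0.0393
R0 = Σ lx·mx = 0.9739 → 0.97

0.97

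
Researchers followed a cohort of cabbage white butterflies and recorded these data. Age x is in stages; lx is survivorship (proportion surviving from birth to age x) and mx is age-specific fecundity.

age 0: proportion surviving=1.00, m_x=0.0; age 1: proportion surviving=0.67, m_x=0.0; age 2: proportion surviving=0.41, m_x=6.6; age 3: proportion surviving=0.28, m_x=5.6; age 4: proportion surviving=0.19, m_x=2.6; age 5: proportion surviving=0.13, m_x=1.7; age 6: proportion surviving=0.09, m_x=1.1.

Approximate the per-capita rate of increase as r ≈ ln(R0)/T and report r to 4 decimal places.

0.6002

R0 = Σ lx·mx = 0 + 0 + 2.706 + 1.568 + 0.494 + 0.221 + 0.099 = 5.088
Σ x·lx·mx = 13.791; T = 13.791/5.088 = 2.7105…
r ≈ ln(R0)/T = ln(5.088)/2.7105… = 0.600217… → 0.6002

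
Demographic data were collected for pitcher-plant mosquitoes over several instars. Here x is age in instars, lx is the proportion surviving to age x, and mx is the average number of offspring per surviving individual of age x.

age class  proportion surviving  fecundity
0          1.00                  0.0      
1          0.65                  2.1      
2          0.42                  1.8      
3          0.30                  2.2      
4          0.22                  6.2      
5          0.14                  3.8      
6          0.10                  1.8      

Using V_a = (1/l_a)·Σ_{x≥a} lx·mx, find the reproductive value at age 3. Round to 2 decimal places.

9.12

lx·mx for x ≥ 3: 0.66, 1.364, 0.532, 0.18 → sum = 2.736
V_3 = 2.736 / l_3 = 2.736 / 0.3 = 9.12 → 9.12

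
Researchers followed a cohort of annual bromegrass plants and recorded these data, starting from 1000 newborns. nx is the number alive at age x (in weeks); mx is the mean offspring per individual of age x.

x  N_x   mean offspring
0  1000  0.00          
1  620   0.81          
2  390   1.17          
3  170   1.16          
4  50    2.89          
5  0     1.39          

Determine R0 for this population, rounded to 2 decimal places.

lx = nx/n0 = nx/1000: 1, 0.62, 0.39, 0.17, 0.05, 0
lx·mx by age: 0, 0.5022, 0.4563, 0.1972, 0.1445, 0
R0 = Σ lx·mx = 1.3002 → 1.30

1.30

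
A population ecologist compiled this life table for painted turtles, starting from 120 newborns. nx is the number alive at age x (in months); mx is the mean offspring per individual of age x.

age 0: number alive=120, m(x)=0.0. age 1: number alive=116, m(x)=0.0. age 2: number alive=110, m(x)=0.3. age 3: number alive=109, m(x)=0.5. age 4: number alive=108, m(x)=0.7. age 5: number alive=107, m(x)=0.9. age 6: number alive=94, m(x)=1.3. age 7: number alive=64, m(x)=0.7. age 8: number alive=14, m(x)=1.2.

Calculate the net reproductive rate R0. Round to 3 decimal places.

3.693

lx = nx/n0 = nx/120: 1, 0.96667…, 0.91667…, 0.90833…, 0.9, 0.89167…, 0.78333…, 0.53333…, 0.11667…
lx·mx by age: 0, 0, 0.275…, 0.454167…, 0.63, 0.8025…, 1.018333…, 0.373333…, 0.14…
R0 = Σ lx·mx = 3.693333… → 3.693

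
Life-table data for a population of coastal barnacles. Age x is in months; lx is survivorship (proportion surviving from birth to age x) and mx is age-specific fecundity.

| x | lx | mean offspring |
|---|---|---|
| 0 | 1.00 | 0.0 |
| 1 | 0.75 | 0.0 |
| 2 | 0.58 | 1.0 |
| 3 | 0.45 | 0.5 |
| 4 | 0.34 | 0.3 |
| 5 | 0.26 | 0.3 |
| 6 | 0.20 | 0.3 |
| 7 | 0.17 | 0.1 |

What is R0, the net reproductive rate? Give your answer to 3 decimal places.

1.062

lx·mx by age: 0, 0, 0.58, 0.225, 0.102, 0.078, 0.06, 0.017
R0 = Σ lx·mx = 1.062 → 1.062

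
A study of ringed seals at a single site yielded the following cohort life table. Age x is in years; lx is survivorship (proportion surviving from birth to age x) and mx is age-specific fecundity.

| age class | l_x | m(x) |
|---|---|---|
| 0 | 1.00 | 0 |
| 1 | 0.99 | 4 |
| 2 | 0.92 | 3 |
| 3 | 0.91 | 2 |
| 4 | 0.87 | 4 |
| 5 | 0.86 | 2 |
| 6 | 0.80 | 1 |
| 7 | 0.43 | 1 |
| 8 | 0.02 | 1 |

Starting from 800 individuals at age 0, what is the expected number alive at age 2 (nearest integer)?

736

Expected survivors = N0 · l_2 = 800 × 0.92 = 736 → 736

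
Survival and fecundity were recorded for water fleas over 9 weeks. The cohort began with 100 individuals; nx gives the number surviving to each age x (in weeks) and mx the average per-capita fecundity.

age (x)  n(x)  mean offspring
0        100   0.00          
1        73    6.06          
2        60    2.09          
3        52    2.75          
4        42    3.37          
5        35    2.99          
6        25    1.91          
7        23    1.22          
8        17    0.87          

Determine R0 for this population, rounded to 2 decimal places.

lx = nx/n0 = nx/100: 1, 0.73, 0.6, 0.52, 0.42, 0.35, 0.25, 0.23, 0.17
lx·mx by age: 0, 4.4238, 1.254, 1.43, 1.4154, 1.0465, 0.4775, 0.2806, 0.1479
R0 = Σ lx·mx = 10.4757 → 10.48

10.48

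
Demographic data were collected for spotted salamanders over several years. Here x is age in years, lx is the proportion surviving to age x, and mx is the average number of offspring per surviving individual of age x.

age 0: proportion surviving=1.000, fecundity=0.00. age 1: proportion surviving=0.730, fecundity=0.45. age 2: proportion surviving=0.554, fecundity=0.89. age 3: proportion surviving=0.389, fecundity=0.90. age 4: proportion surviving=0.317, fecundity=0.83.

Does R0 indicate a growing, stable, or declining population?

growing

R0 = Σ lx·mx = 0 + 0.3285 + 0.49306 + 0.3501 + 0.26311 = 1.43477
R0 > 1, so the population is growing.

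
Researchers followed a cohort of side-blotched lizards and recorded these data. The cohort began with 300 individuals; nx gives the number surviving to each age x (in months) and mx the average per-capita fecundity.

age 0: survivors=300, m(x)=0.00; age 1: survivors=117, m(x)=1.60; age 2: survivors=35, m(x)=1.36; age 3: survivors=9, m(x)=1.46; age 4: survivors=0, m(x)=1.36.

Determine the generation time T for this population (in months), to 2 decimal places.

lx = nx/n0 = nx/300: 1, 0.39, 0.11667…, 0.03, 0
lx·mx: 0, 0.624, 0.158667…, 0.0438, 0 → R0 = 0.826467…
x·lx·mx: 0, 0.624, 0.317333…, 0.1314, 0 → Σ = 1.072733…
T = 1.072733… / 0.826467… = 1.297975… → 1.30

1.30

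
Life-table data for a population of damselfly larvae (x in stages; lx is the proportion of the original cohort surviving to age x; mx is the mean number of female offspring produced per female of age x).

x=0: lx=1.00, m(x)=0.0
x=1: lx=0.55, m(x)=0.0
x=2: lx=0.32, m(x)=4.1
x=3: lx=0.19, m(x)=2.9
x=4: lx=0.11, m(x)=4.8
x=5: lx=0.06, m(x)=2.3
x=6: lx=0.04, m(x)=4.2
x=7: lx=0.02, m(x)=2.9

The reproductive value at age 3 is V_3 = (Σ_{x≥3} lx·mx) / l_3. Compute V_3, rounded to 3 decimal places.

lx·mx for x ≥ 3: 0.551, 0.528, 0.138, 0.168, 0.058 → sum = 1.443
V_3 = 1.443 / l_3 = 1.443 / 0.19 = 7.594737… → 7.595

7.595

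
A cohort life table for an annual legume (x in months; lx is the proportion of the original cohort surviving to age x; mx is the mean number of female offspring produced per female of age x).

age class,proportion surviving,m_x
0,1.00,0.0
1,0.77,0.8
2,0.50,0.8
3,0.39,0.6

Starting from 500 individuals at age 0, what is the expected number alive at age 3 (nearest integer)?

Expected survivors = N0 · l_3 = 500 × 0.39 = 195 → 195

195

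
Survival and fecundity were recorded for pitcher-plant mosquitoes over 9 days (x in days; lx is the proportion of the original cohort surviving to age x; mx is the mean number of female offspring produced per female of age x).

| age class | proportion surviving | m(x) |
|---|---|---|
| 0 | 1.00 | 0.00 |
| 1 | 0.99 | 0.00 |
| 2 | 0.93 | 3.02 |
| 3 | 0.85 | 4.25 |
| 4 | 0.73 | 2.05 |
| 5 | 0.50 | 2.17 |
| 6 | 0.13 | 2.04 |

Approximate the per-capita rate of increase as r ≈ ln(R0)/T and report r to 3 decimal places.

0.701

R0 = Σ lx·mx = 0 + 0 + 2.8086 + 3.6125 + 1.4965 + 1.085 + 0.2652 = 9.2678
Σ x·lx·mx = 29.4569; T = 29.4569/9.2678 = 3.17841…
r ≈ ln(R0)/T = ln(9.2678)/3.17841… = 0.70052… → 0.701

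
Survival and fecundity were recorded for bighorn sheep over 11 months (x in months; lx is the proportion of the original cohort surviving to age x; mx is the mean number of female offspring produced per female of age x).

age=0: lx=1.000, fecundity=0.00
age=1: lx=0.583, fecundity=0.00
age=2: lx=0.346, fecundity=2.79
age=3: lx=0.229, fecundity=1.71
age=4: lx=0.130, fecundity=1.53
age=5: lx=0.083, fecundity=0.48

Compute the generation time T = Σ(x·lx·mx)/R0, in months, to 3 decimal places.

lx·mx: 0, 0, 0.96534, 0.39159, 0.1989, 0.03984 → R0 = 1.59567
x·lx·mx: 0, 0, 1.93068, 1.17477, 0.7956, 0.1992 → Σ = 4.10025
T = 4.10025 / 1.59567 = 2.56961… → 2.570

2.570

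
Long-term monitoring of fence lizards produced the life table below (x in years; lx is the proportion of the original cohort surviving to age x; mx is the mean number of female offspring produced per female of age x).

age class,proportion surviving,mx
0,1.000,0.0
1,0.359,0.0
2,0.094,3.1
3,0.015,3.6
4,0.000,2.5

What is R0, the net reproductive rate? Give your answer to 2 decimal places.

0.35

lx·mx by age: 0, 0, 0.2914, 0.054, 0
R0 = Σ lx·mx = 0.3454 → 0.35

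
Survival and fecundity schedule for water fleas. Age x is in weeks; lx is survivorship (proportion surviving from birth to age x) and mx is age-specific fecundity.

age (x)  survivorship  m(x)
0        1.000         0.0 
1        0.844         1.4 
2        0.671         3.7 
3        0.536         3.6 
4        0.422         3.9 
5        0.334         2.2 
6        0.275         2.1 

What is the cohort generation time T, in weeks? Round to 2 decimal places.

3.00

lx·mx: 0, 1.1816, 2.4827, 1.9296, 1.6458, 0.7348, 0.5775 → R0 = 8.552
x·lx·mx: 0, 1.1816, 4.9654, 5.7888, 6.5832, 3.674, 3.465 → Σ = 25.658
T = 25.658 / 8.552 = 3.000234… → 3.00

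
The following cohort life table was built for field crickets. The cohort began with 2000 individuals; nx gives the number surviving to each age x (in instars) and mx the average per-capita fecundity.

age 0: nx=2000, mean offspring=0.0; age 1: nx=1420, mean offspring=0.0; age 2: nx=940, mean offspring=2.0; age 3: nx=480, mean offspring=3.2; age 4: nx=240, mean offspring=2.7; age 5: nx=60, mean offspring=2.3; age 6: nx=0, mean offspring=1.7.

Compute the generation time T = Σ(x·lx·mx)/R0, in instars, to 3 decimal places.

2.772

lx = nx/n0 = nx/2000: 1, 0.71, 0.47, 0.24, 0.12, 0.03, 0
lx·mx: 0, 0, 0.94, 0.768, 0.324, 0.069, 0 → R0 = 2.101
x·lx·mx: 0, 0, 1.88, 2.304, 1.296, 0.345, 0 → Σ = 5.825
T = 5.825 / 2.101 = 2.772489… → 2.772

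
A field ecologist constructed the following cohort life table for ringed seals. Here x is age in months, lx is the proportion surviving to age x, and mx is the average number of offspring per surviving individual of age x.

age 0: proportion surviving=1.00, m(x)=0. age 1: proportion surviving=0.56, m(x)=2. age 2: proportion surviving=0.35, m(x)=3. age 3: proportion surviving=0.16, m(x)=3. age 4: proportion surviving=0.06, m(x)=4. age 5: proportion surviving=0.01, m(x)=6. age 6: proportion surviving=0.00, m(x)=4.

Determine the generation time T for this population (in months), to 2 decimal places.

2.01

lx·mx: 0, 1.12, 1.05, 0.48, 0.24, 0.06, 0 → R0 = 2.95
x·lx·mx: 0, 1.12, 2.1, 1.44, 0.96, 0.3, 0 → Σ = 5.92
T = 5.92 / 2.95 = 2.00678… → 2.01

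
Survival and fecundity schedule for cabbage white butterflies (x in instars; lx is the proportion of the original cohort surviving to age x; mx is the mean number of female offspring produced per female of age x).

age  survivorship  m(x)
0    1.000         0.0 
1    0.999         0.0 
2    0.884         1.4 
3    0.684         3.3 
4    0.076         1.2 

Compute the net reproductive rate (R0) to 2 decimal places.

lx·mx by age: 0, 0, 1.2376, 2.2572, 0.0912
R0 = Σ lx·mx = 3.586 → 3.59

3.59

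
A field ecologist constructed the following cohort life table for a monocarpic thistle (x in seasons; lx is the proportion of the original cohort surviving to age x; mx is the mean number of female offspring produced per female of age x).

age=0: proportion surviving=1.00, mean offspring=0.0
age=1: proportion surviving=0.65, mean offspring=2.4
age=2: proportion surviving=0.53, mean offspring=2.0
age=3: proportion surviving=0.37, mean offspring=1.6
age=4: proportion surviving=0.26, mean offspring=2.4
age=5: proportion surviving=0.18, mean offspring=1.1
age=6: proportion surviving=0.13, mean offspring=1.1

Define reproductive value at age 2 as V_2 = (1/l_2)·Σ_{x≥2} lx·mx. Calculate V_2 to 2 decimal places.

lx·mx for x ≥ 2: 1.06, 0.592, 0.624, 0.198, 0.143 → sum = 2.617
V_2 = 2.617 / l_2 = 2.617 / 0.53 = 4.937736… → 4.94

4.94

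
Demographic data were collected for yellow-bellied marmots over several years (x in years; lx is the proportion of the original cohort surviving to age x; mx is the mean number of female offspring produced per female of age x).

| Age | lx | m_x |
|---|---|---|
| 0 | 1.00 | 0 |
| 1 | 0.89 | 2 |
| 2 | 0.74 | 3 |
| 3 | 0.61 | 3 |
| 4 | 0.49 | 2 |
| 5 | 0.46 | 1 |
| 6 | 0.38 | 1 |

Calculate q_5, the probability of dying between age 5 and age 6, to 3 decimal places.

0.174

q_5 = (l_5 − l_6) / l_5 = (0.46 − 0.38) / 0.46
     = 0.08 / 0.46 = 0.173913… → 0.174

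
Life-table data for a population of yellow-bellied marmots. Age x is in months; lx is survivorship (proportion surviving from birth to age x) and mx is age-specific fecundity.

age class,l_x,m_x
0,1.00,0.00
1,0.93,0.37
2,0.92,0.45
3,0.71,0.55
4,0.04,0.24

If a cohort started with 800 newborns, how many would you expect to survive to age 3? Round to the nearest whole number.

568

Expected survivors = N0 · l_3 = 800 × 0.71 = 568 → 568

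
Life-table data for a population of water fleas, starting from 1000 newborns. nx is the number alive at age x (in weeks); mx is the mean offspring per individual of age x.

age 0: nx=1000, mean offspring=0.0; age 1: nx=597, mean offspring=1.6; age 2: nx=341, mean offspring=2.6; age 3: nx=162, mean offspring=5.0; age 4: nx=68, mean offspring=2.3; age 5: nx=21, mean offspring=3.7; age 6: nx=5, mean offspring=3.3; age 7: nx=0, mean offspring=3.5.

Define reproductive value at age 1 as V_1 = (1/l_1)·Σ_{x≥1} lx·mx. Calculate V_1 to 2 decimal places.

4.86

lx = nx/n0 = nx/1000: 1, 0.597, 0.341, 0.162, 0.068, 0.021, 0.005, 0
lx·mx for x ≥ 1: 0.9552, 0.8866, 0.81, 0.1564, 0.0777, 0.0165, 0 → sum = 2.9024
V_1 = 2.9024 / l_1 = 2.9024 / 0.597 = 4.861642… → 4.86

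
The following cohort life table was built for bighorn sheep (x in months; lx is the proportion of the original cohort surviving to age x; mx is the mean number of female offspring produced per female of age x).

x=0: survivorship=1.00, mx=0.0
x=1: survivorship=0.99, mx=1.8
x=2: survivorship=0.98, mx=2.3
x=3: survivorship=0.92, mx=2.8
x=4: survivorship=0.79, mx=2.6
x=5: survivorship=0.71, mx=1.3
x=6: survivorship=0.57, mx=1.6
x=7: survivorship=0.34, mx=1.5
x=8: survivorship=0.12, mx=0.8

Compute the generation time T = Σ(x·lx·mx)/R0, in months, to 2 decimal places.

3.30

lx·mx: 0, 1.782, 2.254, 2.576, 2.054, 0.923, 0.912, 0.51, 0.096 → R0 = 11.107
x·lx·mx: 0, 1.782, 4.508, 7.728, 8.216, 4.615, 5.472, 3.57, 0.768 → Σ = 36.659
T = 36.659 / 11.107 = 3.300531… → 3.30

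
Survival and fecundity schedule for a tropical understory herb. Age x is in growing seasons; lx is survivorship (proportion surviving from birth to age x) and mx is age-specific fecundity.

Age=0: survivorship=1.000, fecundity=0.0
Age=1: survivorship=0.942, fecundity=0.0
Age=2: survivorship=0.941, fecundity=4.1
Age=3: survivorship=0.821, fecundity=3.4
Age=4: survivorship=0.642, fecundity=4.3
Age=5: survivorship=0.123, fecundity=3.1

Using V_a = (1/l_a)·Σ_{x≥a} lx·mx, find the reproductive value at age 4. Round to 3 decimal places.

4.894

lx·mx for x ≥ 4: 2.7606, 0.3813 → sum = 3.1419
V_4 = 3.1419 / l_4 = 3.1419 / 0.642 = 4.893925… → 4.894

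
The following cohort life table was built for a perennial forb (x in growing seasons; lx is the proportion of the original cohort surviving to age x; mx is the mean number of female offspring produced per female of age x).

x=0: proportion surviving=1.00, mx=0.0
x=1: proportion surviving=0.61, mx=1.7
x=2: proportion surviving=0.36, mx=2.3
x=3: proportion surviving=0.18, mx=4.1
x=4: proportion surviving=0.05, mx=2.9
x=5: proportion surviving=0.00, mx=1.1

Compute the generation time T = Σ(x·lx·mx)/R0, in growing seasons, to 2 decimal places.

lx·mx: 0, 1.037, 0.828, 0.738, 0.145, 0 → R0 = 2.748
x·lx·mx: 0, 1.037, 1.656, 2.214, 0.58, 0 → Σ = 5.487
T = 5.487 / 2.748 = 1.996725… → 2.00

2.00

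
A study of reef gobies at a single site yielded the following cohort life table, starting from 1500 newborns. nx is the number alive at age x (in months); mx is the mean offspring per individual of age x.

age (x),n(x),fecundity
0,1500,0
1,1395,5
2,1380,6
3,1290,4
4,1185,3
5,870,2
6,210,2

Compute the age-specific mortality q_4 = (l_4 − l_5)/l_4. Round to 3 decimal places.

lx = nx/n0 = nx/1500: 1, 0.93, 0.92, 0.86, 0.79, 0.58, 0.14
q_4 = (l_4 − l_5) / l_4 = (0.79 − 0.58) / 0.79
     = 0.21 / 0.79 = 0.265823… → 0.266

0.266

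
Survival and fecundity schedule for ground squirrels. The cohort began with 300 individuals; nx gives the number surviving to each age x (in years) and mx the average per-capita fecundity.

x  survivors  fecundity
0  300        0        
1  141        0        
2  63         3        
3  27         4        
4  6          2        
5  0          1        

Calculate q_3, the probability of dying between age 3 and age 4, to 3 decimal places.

lx = nx/n0 = nx/300: 1, 0.47, 0.21, 0.09, 0.02, 0
q_3 = (l_3 − l_4) / l_3 = (0.09 − 0.02) / 0.09
     = 0.07 / 0.09 = 0.777778… → 0.778

0.778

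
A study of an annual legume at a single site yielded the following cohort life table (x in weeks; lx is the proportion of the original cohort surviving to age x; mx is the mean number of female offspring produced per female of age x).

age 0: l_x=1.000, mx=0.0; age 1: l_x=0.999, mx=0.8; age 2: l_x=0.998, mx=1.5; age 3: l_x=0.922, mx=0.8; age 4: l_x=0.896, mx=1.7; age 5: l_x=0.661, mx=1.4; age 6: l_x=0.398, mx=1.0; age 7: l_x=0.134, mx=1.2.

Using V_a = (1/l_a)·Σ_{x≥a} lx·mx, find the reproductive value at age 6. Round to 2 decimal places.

1.40

lx·mx for x ≥ 6: 0.398, 0.1608 → sum = 0.5588
V_6 = 0.5588 / l_6 = 0.5588 / 0.398 = 1.40402… → 1.40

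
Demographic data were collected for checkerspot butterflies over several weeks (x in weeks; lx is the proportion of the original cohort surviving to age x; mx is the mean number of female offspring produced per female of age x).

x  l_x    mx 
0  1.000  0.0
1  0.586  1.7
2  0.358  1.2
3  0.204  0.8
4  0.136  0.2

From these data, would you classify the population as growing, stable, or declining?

growing

R0 = Σ lx·mx = 0 + 0.9962 + 0.4296 + 0.1632 + 0.0272 = 1.6162
R0 > 1, so the population is growing.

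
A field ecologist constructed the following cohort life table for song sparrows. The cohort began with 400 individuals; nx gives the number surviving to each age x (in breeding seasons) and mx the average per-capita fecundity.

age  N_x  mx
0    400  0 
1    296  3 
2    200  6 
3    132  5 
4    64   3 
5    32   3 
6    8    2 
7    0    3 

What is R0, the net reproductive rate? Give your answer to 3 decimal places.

7.630

lx = nx/n0 = nx/400: 1, 0.74, 0.5, 0.33, 0.16, 0.08, 0.02, 0
lx·mx by age: 0, 2.22, 3, 1.65, 0.48, 0.24, 0.04, 0
R0 = Σ lx·mx = 7.63 → 7.630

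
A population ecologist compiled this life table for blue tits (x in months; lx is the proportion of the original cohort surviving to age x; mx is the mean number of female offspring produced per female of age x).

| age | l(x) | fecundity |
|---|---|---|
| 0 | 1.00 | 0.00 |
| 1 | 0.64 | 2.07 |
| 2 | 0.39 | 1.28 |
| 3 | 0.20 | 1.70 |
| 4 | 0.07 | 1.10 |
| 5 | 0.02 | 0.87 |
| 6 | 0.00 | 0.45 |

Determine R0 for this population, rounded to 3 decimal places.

2.258

lx·mx by age: 0, 1.3248, 0.4992, 0.34, 0.077, 0.0174, 0
R0 = Σ lx·mx = 2.2584 → 2.258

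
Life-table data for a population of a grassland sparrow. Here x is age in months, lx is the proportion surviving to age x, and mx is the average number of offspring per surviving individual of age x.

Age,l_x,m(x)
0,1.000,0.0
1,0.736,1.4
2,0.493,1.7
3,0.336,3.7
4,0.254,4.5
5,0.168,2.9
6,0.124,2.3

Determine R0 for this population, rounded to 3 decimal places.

5.027

lx·mx by age: 0, 1.0304, 0.8381, 1.2432, 1.143, 0.4872, 0.2852
R0 = Σ lx·mx = 5.0271 → 5.027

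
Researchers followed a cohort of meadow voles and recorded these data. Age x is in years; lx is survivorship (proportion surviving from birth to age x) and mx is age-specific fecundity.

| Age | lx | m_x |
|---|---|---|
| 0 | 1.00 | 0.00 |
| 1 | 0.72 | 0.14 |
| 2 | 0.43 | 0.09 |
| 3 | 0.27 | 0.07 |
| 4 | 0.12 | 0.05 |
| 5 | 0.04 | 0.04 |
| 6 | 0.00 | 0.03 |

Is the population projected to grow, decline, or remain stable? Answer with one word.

declining

R0 = Σ lx·mx = 0 + 0.1008 + 0.0387 + 0.0189 + 0.006 + 0.0016 + 0 = 0.166
R0 < 1, so the population is declining.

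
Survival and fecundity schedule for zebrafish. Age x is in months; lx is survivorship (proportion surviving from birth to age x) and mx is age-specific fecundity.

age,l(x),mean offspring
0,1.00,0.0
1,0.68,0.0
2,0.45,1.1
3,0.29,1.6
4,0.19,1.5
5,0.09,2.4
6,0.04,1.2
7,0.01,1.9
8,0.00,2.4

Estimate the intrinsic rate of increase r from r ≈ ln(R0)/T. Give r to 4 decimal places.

R0 = Σ lx·mx = 0 + 0 + 0.495 + 0.464 + 0.285 + 0.216 + 0.048 + 0.019 + 0 = 1.527
Σ x·lx·mx = 5.023; T = 5.023/1.527 = 3.28946…
r ≈ ln(R0)/T = ln(1.527)/3.28946… = 0.128685… → 0.1287

0.1287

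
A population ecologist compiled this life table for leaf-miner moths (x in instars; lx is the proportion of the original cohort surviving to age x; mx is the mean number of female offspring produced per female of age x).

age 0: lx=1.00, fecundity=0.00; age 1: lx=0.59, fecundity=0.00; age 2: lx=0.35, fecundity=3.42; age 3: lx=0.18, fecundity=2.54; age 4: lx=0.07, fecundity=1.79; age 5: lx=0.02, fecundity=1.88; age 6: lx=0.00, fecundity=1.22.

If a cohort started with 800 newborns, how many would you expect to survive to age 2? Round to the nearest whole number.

280

Expected survivors = N0 · l_2 = 800 × 0.35 = 280 → 280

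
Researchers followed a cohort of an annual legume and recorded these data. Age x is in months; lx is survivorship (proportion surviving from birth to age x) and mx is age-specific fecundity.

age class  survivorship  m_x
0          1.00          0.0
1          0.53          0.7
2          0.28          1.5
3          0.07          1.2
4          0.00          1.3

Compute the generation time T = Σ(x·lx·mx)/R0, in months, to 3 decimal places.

1.672

lx·mx: 0, 0.371, 0.42, 0.084, 0 → R0 = 0.875
x·lx·mx: 0, 0.371, 0.84, 0.252, 0 → Σ = 1.463
T = 1.463 / 0.875 = 1.672 → 1.672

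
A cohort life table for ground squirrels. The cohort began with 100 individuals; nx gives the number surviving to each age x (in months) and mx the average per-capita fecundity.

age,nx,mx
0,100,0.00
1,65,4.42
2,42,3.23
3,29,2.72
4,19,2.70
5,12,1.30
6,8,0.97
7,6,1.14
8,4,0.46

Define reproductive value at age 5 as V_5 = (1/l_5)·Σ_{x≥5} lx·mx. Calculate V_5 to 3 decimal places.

2.670

lx = nx/n0 = nx/100: 1, 0.65, 0.42, 0.29, 0.19, 0.12, 0.08, 0.06, 0.04
lx·mx for x ≥ 5: 0.156, 0.0776, 0.0684, 0.0184 → sum = 0.3204
V_5 = 0.3204 / l_5 = 0.3204 / 0.12 = 2.67 → 2.670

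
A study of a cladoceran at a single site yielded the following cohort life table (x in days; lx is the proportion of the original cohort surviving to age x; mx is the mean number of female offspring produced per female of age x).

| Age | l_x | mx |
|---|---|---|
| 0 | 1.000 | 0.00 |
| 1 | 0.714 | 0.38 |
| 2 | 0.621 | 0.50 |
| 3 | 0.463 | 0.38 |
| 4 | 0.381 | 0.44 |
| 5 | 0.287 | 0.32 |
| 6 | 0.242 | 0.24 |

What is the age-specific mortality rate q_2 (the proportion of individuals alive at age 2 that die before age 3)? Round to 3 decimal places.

q_2 = (l_2 − l_3) / l_2 = (0.621 − 0.463) / 0.621
     = 0.158 / 0.621 = 0.254428… → 0.254

0.254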